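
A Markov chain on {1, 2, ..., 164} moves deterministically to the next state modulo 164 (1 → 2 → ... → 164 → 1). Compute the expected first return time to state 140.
E[T_140 | X_0 = 140] = 164

The chain cycles deterministically, so starting at state 140 it returns in exactly 164 steps. Equivalently, the stationary distribution is uniform π_j = 1/164 for every state j, so by Kac's formula E[T_140] = 1/π_140 = 164.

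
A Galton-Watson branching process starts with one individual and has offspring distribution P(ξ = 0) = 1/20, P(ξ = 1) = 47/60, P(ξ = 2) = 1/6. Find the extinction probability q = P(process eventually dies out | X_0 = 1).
q = 3/10

The pgf is f(s) = 1/20 + 47/60·s + 1/6·s². The extinction probability q is the smallest fixed point of f in [0, 1]. Setting s = f(s):
  1/6·s² + (47/60 − 1)·s + 1/20 = 0
  1/6·s² − (1/20 + 1/6)·s + 1/20 = 0
which factors as (s − 1)·(1/6·s − 1/20) = 0, giving roots s = 1 and s = (1/20)/(1/6) = 3/10.
Mean offspring μ = 47/60 + 2·1/6 = 67/60 > 1 (supercritical), so q < 1. The extinction probability is the smaller root: q = (1/20)/(1/6) = 3/10.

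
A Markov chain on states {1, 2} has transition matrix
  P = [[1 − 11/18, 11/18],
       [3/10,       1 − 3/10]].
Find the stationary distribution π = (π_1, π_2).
π_1 = 27/82, π_2 = 55/82

Solve πP = π with π_1 + π_2 = 1. From πP = π: π_1 · (1 − 11/18) + π_2 · 3/10 = π_1 ⇒ π_2 · 3/10 = π_1 · 11/18 ⇒ π_2/π_1 = (11/18)/(3/10) = 55/27. Together with π_1 + π_2 = 1:
  π_1 = (3/10)/(11/18 + 3/10) = (3/10)/(41/45) = 27/82,
  π_2 = (11/18)/(11/18 + 3/10) = (11/18)/(41/45) = 55/82.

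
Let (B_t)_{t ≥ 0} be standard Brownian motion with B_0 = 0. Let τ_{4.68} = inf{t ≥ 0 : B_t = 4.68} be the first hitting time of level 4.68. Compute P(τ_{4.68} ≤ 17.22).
P(τ_{4.68} ≤ 17.22) = 2(1 − Φ(4.68/√17.22)) = 2(1 − Φ(1.1278)) ≈ 0.2594

By the reflection principle for standard BM, P(τ_b ≤ t) = 2 · P(B_t ≥ b). Since B_t ~ N(0, t), P(B_t ≥ 4.68) = 1 − Φ(4.68/√t) = 1 − Φ(4.68/√17.22) = 1 − Φ(1.1278) ≈ 0.12970. Doubling: P(τ_{4.68} ≤ 17.22) ≈ 2 · 0.12970 = 0.25940 ≈ 0.2594.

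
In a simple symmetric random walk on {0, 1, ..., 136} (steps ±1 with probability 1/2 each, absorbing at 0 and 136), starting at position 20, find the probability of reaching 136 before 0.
P(hit 136 before 0) = 20/136 = 5/34

Let u_k = P(hit 136 before 0 | start at k). Then u_0 = 0, u_136 = 1, and u_k = u_{k-1}/2 + u_{k+1}/2 for 1 ≤ k ≤ 135. This harmonic recurrence is solved by u_k = k/136, giving u_20 = 20/136 = 5/34.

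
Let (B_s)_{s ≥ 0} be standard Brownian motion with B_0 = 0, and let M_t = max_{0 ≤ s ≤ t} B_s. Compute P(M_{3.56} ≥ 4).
P(M_{3.56} ≥ 4) = 2·P(B_{3.56} ≥ 4) = 2(1 − Φ(4/√3.56)) ≈ 0.0340

By the reflection principle for Brownian motion, P(M_t ≥ a) = 2 · P(B_t ≥ a) for a ≥ 0. Since B_t ~ N(0, t), P(B_t ≥ 4) = 1 − Φ(4/√t) = 1 − Φ(4/√3.56) = 1 − Φ(2.1200). So
  P(M_{3.56} ≥ 4) = 2(1 − Φ(2.1200)) ≈ 0.0340.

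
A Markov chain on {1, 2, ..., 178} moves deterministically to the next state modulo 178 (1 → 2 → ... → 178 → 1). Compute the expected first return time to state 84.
E[T_84 | X_0 = 84] = 178

The chain cycles deterministically, so starting at state 84 it returns in exactly 178 steps. Equivalently, the stationary distribution is uniform π_j = 1/178 for every state j, so by Kac's formula E[T_84] = 1/π_84 = 178.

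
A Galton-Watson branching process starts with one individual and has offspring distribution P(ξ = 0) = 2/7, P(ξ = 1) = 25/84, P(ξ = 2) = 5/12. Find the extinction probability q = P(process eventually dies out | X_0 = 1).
q = 24/35

The pgf is f(s) = 2/7 + 25/84·s + 5/12·s². The extinction probability q is the smallest fixed point of f in [0, 1]. Setting s = f(s):
  5/12·s² + (25/84 − 1)·s + 2/7 = 0
  5/12·s² − (2/7 + 5/12)·s + 2/7 = 0
which factors as (s − 1)·(5/12·s − 2/7) = 0, giving roots s = 1 and s = (2/7)/(5/12) = 24/35.
Mean offspring μ = 25/84 + 2·5/12 = 95/84 > 1 (supercritical), so q < 1. The extinction probability is the smaller root: q = (2/7)/(5/12) = 24/35.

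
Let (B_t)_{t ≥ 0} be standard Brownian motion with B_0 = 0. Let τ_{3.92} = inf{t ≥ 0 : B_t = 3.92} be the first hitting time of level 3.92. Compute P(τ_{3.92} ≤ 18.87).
P(τ_{3.92} ≤ 18.87) = 2(1 − Φ(3.92/√18.87)) = 2(1 − Φ(0.9024)) ≈ 0.3668

By the reflection principle for standard BM, P(τ_b ≤ t) = 2 · P(B_t ≥ b). Since B_t ~ N(0, t), P(B_t ≥ 3.92) = 1 − Φ(3.92/√t) = 1 − Φ(3.92/√18.87) = 1 − Φ(0.9024) ≈ 0.18342. Doubling: P(τ_{3.92} ≤ 18.87) ≈ 2 · 0.18342 = 0.36684 ≈ 0.3668.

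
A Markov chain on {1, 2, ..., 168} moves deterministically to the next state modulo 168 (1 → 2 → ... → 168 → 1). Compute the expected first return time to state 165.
E[T_165 | X_0 = 165] = 168

The chain cycles deterministically, so starting at state 165 it returns in exactly 168 steps. Equivalently, the stationary distribution is uniform π_j = 1/168 for every state j, so by Kac's formula E[T_165] = 1/π_165 = 168.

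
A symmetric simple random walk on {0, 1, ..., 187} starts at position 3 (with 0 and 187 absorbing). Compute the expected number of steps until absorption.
E[τ | X_0 = 3] = 552

Let v_k = E[τ | X_0 = k]. Boundary: v_0 = v_187 = 0. Recurrence: v_k = 1 + (v_{k-1} + v_{k+1})/2 for 1 ≤ k ≤ 186. The particular solution to v_k − (v_{k-1} + v_{k+1})/2 = 1 is v_k = −k^2. Adding homogeneous solution A + B k and matching boundaries gives v_k = k (187 − k). Substituting k = 3: v_3 = 3 · 184 = 552.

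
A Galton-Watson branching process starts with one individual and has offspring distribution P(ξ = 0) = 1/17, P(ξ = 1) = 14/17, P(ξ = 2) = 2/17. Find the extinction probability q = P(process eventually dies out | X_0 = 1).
q = 1/2

The pgf is f(s) = 1/17 + 14/17·s + 2/17·s². The extinction probability q is the smallest fixed point of f in [0, 1]. Setting s = f(s):
  2/17·s² + (14/17 − 1)·s + 1/17 = 0
  2/17·s² − (1/17 + 2/17)·s + 1/17 = 0
which factors as (s − 1)·(2/17·s − 1/17) = 0, giving roots s = 1 and s = (1/17)/(2/17) = 1/2.
Mean offspring μ = 14/17 + 2·2/17 = 18/17 > 1 (supercritical), so q < 1. The extinction probability is the smaller root: q = (1/17)/(2/17) = 1/2.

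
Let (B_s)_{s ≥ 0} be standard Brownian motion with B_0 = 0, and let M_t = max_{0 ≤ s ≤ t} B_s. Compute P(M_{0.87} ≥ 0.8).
P(M_{0.87} ≥ 0.8) = 2·P(B_{0.87} ≥ 0.8) = 2(1 − Φ(0.8/√0.87)) ≈ 0.3911

By the reflection principle for Brownian motion, P(M_t ≥ a) = 2 · P(B_t ≥ a) for a ≥ 0. Since B_t ~ N(0, t), P(B_t ≥ 0.8) = 1 − Φ(0.8/√t) = 1 − Φ(0.8/√0.87) = 1 − Φ(0.8577). So
  P(M_{0.87} ≥ 0.8) = 2(1 − Φ(0.8577)) ≈ 0.3911.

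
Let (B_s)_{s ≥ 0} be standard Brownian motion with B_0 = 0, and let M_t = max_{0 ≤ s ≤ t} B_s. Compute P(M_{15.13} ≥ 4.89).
P(M_{15.13} ≥ 4.89) = 2·P(B_{15.13} ≥ 4.89) = 2(1 − Φ(4.89/√15.13)) ≈ 0.2087

By the reflection principle for Brownian motion, P(M_t ≥ a) = 2 · P(B_t ≥ a) for a ≥ 0. Since B_t ~ N(0, t), P(B_t ≥ 4.89) = 1 − Φ(4.89/√t) = 1 − Φ(4.89/√15.13) = 1 − Φ(1.2572). So
  P(M_{15.13} ≥ 4.89) = 2(1 − Φ(1.2572)) ≈ 0.2087.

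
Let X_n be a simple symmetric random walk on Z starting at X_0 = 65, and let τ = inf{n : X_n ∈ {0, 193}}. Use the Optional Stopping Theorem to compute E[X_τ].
E[X_τ] = 65

X_n is a martingale and τ is a bounded-mean stopping time (indeed τ is finite a.s. with bounded expectation since the walk is in a bounded region). By the OST, E[X_τ] = E[X_0] = 65. Equivalently: E[X_τ] = 193 · P(hit 193 first) + 0 · P(hit 0 first) = 193 · (65/193) = 65.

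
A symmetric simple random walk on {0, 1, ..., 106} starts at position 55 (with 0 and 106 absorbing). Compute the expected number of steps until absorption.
E[τ | X_0 = 55] = 2805

Let v_k = E[τ | X_0 = k]. Boundary: v_0 = v_106 = 0. Recurrence: v_k = 1 + (v_{k-1} + v_{k+1})/2 for 1 ≤ k ≤ 105. The particular solution to v_k − (v_{k-1} + v_{k+1})/2 = 1 is v_k = −k^2. Adding homogeneous solution A + B k and matching boundaries gives v_k = k (106 − k). Substituting k = 55: v_55 = 55 · 51 = 2805.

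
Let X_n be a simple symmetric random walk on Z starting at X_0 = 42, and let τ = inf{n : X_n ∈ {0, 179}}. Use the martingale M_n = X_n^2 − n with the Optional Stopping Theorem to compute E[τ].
E[τ] = 5754

M_n = X_n^2 − n is a martingale (since E[X_{n+1}^2 | F_n] = X_n^2 + 1). By OST (τ has finite mean in a bounded region), E[M_τ] = E[M_0] = X_0^2 − 0 = 42^2 = 1764. Also E[M_τ] = E[X_τ^2] − E[τ]. The walk exits at 0 or 179, with P(hit 179 first) = 42/179, so E[X_τ^2] = 179^2 · 42/179 + 0 = 7518. Thus E[τ] = E[X_τ^2] − E[M_τ] = 7518 − 1764 = 5754 = 42(179 − 42) = 5754.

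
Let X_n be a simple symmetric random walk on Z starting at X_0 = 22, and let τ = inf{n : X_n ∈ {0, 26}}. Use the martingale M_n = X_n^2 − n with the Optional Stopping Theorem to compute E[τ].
E[τ] = 88

M_n = X_n^2 − n is a martingale (since E[X_{n+1}^2 | F_n] = X_n^2 + 1). By OST (τ has finite mean in a bounded region), E[M_τ] = E[M_0] = X_0^2 − 0 = 22^2 = 484. Also E[M_τ] = E[X_τ^2] − E[τ]. The walk exits at 0 or 26, with P(hit 26 first) = 22/26, so E[X_τ^2] = 26^2 · 22/26 + 0 = 572. Thus E[τ] = E[X_τ^2] − E[M_τ] = 572 − 484 = 88 = 22(26 − 22) = 88.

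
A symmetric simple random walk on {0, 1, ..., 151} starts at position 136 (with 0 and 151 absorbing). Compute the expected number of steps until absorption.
E[τ | X_0 = 136] = 2040

Let v_k = E[τ | X_0 = k]. Boundary: v_0 = v_151 = 0. Recurrence: v_k = 1 + (v_{k-1} + v_{k+1})/2 for 1 ≤ k ≤ 150. The particular solution to v_k − (v_{k-1} + v_{k+1})/2 = 1 is v_k = −k^2. Adding homogeneous solution A + B k and matching boundaries gives v_k = k (151 − k). Substituting k = 136: v_136 = 136 · 15 = 2040.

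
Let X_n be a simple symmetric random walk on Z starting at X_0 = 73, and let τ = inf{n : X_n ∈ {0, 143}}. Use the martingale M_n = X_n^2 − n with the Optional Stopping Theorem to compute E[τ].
E[τ] = 5110

M_n = X_n^2 − n is a martingale (since E[X_{n+1}^2 | F_n] = X_n^2 + 1). By OST (τ has finite mean in a bounded region), E[M_τ] = E[M_0] = X_0^2 − 0 = 73^2 = 5329. Also E[M_τ] = E[X_τ^2] − E[τ]. The walk exits at 0 or 143, with P(hit 143 first) = 73/143, so E[X_τ^2] = 143^2 · 73/143 + 0 = 10439. Thus E[τ] = E[X_τ^2] − E[M_τ] = 10439 − 5329 = 5110 = 73(143 − 73) = 5110.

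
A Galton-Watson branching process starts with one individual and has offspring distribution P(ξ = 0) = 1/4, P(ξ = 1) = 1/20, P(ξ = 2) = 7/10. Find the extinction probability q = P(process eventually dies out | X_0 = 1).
q = 5/14

The pgf is f(s) = 1/4 + 1/20·s + 7/10·s². The extinction probability q is the smallest fixed point of f in [0, 1]. Setting s = f(s):
  7/10·s² + (1/20 − 1)·s + 1/4 = 0
  7/10·s² − (1/4 + 7/10)·s + 1/4 = 0
which factors as (s − 1)·(7/10·s − 1/4) = 0, giving roots s = 1 and s = (1/4)/(7/10) = 5/14.
Mean offspring μ = 1/20 + 2·7/10 = 29/20 > 1 (supercritical), so q < 1. The extinction probability is the smaller root: q = (1/4)/(7/10) = 5/14.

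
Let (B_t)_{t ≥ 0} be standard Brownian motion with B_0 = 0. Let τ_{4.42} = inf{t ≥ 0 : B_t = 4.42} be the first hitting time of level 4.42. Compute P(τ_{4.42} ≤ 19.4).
P(τ_{4.42} ≤ 19.4) = 2(1 − Φ(4.42/√19.4)) = 2(1 − Φ(1.0035)) ≈ 0.3156

By the reflection principle for standard BM, P(τ_b ≤ t) = 2 · P(B_t ≥ b). Since B_t ~ N(0, t), P(B_t ≥ 4.42) = 1 − Φ(4.42/√t) = 1 − Φ(4.42/√19.4) = 1 − Φ(1.0035) ≈ 0.15781. Doubling: P(τ_{4.42} ≤ 19.4) ≈ 2 · 0.15781 = 0.31562 ≈ 0.3156.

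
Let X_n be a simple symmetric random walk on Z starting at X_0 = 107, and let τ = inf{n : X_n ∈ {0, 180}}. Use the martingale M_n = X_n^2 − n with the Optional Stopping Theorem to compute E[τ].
E[τ] = 7811

M_n = X_n^2 − n is a martingale (since E[X_{n+1}^2 | F_n] = X_n^2 + 1). By OST (τ has finite mean in a bounded region), E[M_τ] = E[M_0] = X_0^2 − 0 = 107^2 = 11449. Also E[M_τ] = E[X_τ^2] − E[τ]. The walk exits at 0 or 180, with P(hit 180 first) = 107/180, so E[X_τ^2] = 180^2 · 107/180 + 0 = 19260. Thus E[τ] = E[X_τ^2] − E[M_τ] = 19260 − 11449 = 7811 = 107(180 − 107) = 7811.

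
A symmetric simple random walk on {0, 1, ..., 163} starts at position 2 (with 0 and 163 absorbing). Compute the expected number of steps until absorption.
E[τ | X_0 = 2] = 322

Let v_k = E[τ | X_0 = k]. Boundary: v_0 = v_163 = 0. Recurrence: v_k = 1 + (v_{k-1} + v_{k+1})/2 for 1 ≤ k ≤ 162. The particular solution to v_k − (v_{k-1} + v_{k+1})/2 = 1 is v_k = −k^2. Adding homogeneous solution A + B k and matching boundaries gives v_k = k (163 − k). Substituting k = 2: v_2 = 2 · 161 = 322.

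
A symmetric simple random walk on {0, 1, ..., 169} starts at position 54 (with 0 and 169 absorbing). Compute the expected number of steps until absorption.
E[τ | X_0 = 54] = 6210

Let v_k = E[τ | X_0 = k]. Boundary: v_0 = v_169 = 0. Recurrence: v_k = 1 + (v_{k-1} + v_{k+1})/2 for 1 ≤ k ≤ 168. The particular solution to v_k − (v_{k-1} + v_{k+1})/2 = 1 is v_k = −k^2. Adding homogeneous solution A + B k and matching boundaries gives v_k = k (169 − k). Substituting k = 54: v_54 = 54 · 115 = 6210.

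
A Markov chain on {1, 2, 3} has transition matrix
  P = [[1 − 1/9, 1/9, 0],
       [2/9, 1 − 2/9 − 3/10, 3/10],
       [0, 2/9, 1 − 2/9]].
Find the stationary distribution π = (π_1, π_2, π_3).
π = (40/87, 20/87, 9/29)

This is a birth-death chain on three states, which satisfies detailed balance: π_1 · P_{12} = π_2 · P_{21} and π_2 · P_{23} = π_3 · P_{32}.
From π_1 · 1/9 = π_2 · 2/9: π_2/π_1 = (1/9)/(2/9) = 1/2.
From π_2 · 3/10 = π_3 · 2/9: π_3/π_2 = (3/10)/(2/9) = 27/20.
Take π_1 proportional to 1; then unnormalized π = (1, 1/2, 27/40). Normalize by dividing by the sum 87/40:
  π = (40/87, 20/87, 9/29).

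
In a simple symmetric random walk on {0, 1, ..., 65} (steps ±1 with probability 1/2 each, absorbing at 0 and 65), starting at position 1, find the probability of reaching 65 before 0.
P(hit 65 before 0) = 1/65

Let u_k = P(hit 65 before 0 | start at k). Then u_0 = 0, u_65 = 1, and u_k = u_{k-1}/2 + u_{k+1}/2 for 1 ≤ k ≤ 64. This harmonic recurrence is solved by u_k = k/65, giving u_1 = 1/65.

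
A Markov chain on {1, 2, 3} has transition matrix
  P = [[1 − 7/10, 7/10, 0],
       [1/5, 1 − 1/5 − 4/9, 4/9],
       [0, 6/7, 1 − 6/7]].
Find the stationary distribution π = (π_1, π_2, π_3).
π = (54/341, 189/341, 98/341)

This is a birth-death chain on three states, which satisfies detailed balance: π_1 · P_{12} = π_2 · P_{21} and π_2 · P_{23} = π_3 · P_{32}.
From π_1 · 7/10 = π_2 · 1/5: π_2/π_1 = (7/10)/(1/5) = 7/2.
From π_2 · 4/9 = π_3 · 6/7: π_3/π_2 = (4/9)/(6/7) = 14/27.
Take π_1 proportional to 1; then unnormalized π = (1, 7/2, 49/27). Normalize by dividing by the sum 341/54:
  π = (54/341, 189/341, 98/341).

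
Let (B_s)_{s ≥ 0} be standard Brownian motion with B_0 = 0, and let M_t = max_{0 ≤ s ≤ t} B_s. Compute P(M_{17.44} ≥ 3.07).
P(M_{17.44} ≥ 3.07) = 2·P(B_{17.44} ≥ 3.07) = 2(1 − Φ(3.07/√17.44)) ≈ 0.4623

By the reflection principle for Brownian motion, P(M_t ≥ a) = 2 · P(B_t ≥ a) for a ≥ 0. Since B_t ~ N(0, t), P(B_t ≥ 3.07) = 1 − Φ(3.07/√t) = 1 − Φ(3.07/√17.44) = 1 − Φ(0.7351). So
  P(M_{17.44} ≥ 3.07) = 2(1 − Φ(0.7351)) ≈ 0.4623.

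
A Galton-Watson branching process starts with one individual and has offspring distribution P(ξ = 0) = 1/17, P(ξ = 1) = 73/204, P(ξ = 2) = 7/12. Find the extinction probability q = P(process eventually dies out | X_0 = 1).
q = 12/119

The pgf is f(s) = 1/17 + 73/204·s + 7/12·s². The extinction probability q is the smallest fixed point of f in [0, 1]. Setting s = f(s):
  7/12·s² + (73/204 − 1)·s + 1/17 = 0
  7/12·s² − (1/17 + 7/12)·s + 1/17 = 0
which factors as (s − 1)·(7/12·s − 1/17) = 0, giving roots s = 1 and s = (1/17)/(7/12) = 12/119.
Mean offspring μ = 73/204 + 2·7/12 = 311/204 > 1 (supercritical), so q < 1. The extinction probability is the smaller root: q = (1/17)/(7/12) = 12/119.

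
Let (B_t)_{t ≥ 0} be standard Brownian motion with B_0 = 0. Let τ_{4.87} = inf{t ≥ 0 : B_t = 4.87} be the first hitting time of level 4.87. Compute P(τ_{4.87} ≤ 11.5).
P(τ_{4.87} ≤ 11.5) = 2(1 − Φ(4.87/√11.5)) = 2(1 − Φ(1.4361)) ≈ 0.1510

By the reflection principle for standard BM, P(τ_b ≤ t) = 2 · P(B_t ≥ b). Since B_t ~ N(0, t), P(B_t ≥ 4.87) = 1 − Φ(4.87/√t) = 1 − Φ(4.87/√11.5) = 1 − Φ(1.4361) ≈ 0.07549. Doubling: P(τ_{4.87} ≤ 11.5) ≈ 2 · 0.07549 = 0.15098 ≈ 0.1510.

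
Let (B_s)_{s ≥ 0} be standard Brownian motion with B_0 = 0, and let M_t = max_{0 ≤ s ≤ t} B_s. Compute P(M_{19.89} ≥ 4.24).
P(M_{19.89} ≥ 4.24) = 2·P(B_{19.89} ≥ 4.24) = 2(1 − Φ(4.24/√19.89)) ≈ 0.3418

By the reflection principle for Brownian motion, P(M_t ≥ a) = 2 · P(B_t ≥ a) for a ≥ 0. Since B_t ~ N(0, t), P(B_t ≥ 4.24) = 1 − Φ(4.24/√t) = 1 − Φ(4.24/√19.89) = 1 − Φ(0.9507). So
  P(M_{19.89} ≥ 4.24) = 2(1 − Φ(0.9507)) ≈ 0.3418.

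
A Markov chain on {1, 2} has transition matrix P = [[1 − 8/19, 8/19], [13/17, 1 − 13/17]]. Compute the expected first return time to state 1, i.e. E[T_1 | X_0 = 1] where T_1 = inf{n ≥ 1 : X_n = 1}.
E[T_1 | X_0 = 1] = 1/π_1 = 383/247

For an irreducible recurrent Markov chain with stationary distribution π, E[T_i | X_0 = i] = 1/π_i (Kac's formula). Here π_1 = (13/17)/(8/19 + 13/17) = (13/17)/(383/323) = 247/383, so E[T_1 | X_0 = 1] = 1/π_1 = (8/19 + 13/17)/(13/17) = (383/323)/(13/17) = 383/247.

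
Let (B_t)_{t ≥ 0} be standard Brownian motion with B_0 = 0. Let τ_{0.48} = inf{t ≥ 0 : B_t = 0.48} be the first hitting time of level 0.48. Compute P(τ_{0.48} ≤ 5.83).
P(τ_{0.48} ≤ 5.83) = 2(1 − Φ(0.48/√5.83)) = 2(1 − Φ(0.1988)) ≈ 0.8424

By the reflection principle for standard BM, P(τ_b ≤ t) = 2 · P(B_t ≥ b). Since B_t ~ N(0, t), P(B_t ≥ 0.48) = 1 − Φ(0.48/√t) = 1 − Φ(0.48/√5.83) = 1 − Φ(0.1988) ≈ 0.42121. Doubling: P(τ_{0.48} ≤ 5.83) ≈ 2 · 0.42121 = 0.84242 ≈ 0.8424.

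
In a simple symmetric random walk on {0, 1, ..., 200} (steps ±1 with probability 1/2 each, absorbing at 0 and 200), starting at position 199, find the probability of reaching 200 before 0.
P(hit 200 before 0) = 199/200

Let u_k = P(hit 200 before 0 | start at k). Then u_0 = 0, u_200 = 1, and u_k = u_{k-1}/2 + u_{k+1}/2 for 1 ≤ k ≤ 199. This harmonic recurrence is solved by u_k = k/200, giving u_199 = 199/200.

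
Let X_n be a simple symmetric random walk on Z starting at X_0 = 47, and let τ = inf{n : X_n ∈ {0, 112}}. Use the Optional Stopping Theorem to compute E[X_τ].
E[X_τ] = 47

X_n is a martingale and τ is a bounded-mean stopping time (indeed τ is finite a.s. with bounded expectation since the walk is in a bounded region). By the OST, E[X_τ] = E[X_0] = 47. Equivalently: E[X_τ] = 112 · P(hit 112 first) + 0 · P(hit 0 first) = 112 · (47/112) = 47.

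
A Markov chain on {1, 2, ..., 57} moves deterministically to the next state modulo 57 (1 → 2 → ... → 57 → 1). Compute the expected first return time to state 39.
E[T_39 | X_0 = 39] = 57

The chain cycles deterministically, so starting at state 39 it returns in exactly 57 steps. Equivalently, the stationary distribution is uniform π_j = 1/57 for every state j, so by Kac's formula E[T_39] = 1/π_39 = 57.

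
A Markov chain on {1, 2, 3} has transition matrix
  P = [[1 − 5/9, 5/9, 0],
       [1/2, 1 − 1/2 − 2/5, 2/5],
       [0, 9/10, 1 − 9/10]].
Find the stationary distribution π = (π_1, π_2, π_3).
π = (81/211, 90/211, 40/211)

This is a birth-death chain on three states, which satisfies detailed balance: π_1 · P_{12} = π_2 · P_{21} and π_2 · P_{23} = π_3 · P_{32}.
From π_1 · 5/9 = π_2 · 1/2: π_2/π_1 = (5/9)/(1/2) = 10/9.
From π_2 · 2/5 = π_3 · 9/10: π_3/π_2 = (2/5)/(9/10) = 4/9.
Take π_1 proportional to 1; then unnormalized π = (1, 10/9, 40/81). Normalize by dividing by the sum 211/81:
  π = (81/211, 90/211, 40/211).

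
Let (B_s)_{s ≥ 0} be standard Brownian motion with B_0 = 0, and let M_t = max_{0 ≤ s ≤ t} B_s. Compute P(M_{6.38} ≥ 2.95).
P(M_{6.38} ≥ 2.95) = 2·P(B_{6.38} ≥ 2.95) = 2(1 − Φ(2.95/√6.38)) ≈ 0.2428

By the reflection principle for Brownian motion, P(M_t ≥ a) = 2 · P(B_t ≥ a) for a ≥ 0. Since B_t ~ N(0, t), P(B_t ≥ 2.95) = 1 − Φ(2.95/√t) = 1 − Φ(2.95/√6.38) = 1 − Φ(1.1679). So
  P(M_{6.38} ≥ 2.95) = 2(1 − Φ(1.1679)) ≈ 0.2428.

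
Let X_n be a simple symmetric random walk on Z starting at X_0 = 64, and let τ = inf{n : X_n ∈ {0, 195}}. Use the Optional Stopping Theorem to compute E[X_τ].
E[X_τ] = 64

X_n is a martingale and τ is a bounded-mean stopping time (indeed τ is finite a.s. with bounded expectation since the walk is in a bounded region). By the OST, E[X_τ] = E[X_0] = 64. Equivalently: E[X_τ] = 195 · P(hit 195 first) + 0 · P(hit 0 first) = 195 · (64/195) = 64.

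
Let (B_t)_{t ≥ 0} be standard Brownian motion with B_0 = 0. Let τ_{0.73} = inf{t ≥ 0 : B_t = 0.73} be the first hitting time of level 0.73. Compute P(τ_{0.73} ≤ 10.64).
P(τ_{0.73} ≤ 10.64) = 2(1 − Φ(0.73/√10.64)) = 2(1 − Φ(0.2238)) ≈ 0.8229

By the reflection principle for standard BM, P(τ_b ≤ t) = 2 · P(B_t ≥ b). Since B_t ~ N(0, t), P(B_t ≥ 0.73) = 1 − Φ(0.73/√t) = 1 − Φ(0.73/√10.64) = 1 − Φ(0.2238) ≈ 0.41146. Doubling: P(τ_{0.73} ≤ 10.64) ≈ 2 · 0.41146 = 0.82292 ≈ 0.8229.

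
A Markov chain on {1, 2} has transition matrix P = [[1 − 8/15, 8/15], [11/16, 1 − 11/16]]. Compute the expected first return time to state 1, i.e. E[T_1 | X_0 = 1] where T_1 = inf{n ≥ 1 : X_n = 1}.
E[T_1 | X_0 = 1] = 1/π_1 = 293/165

For an irreducible recurrent Markov chain with stationary distribution π, E[T_i | X_0 = i] = 1/π_i (Kac's formula). Here π_1 = (11/16)/(8/15 + 11/16) = (11/16)/(293/240) = 165/293, so E[T_1 | X_0 = 1] = 1/π_1 = (8/15 + 11/16)/(11/16) = (293/240)/(11/16) = 293/165.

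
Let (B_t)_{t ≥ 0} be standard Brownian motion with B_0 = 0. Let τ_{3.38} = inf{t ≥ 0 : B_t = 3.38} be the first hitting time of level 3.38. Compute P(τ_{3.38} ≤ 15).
P(τ_{3.38} ≤ 15) = 2(1 − Φ(3.38/√15)) = 2(1 − Φ(0.8727)) ≈ 0.3828

By the reflection principle for standard BM, P(τ_b ≤ t) = 2 · P(B_t ≥ b). Since B_t ~ N(0, t), P(B_t ≥ 3.38) = 1 − Φ(3.38/√t) = 1 − Φ(3.38/√15) = 1 − Φ(0.8727) ≈ 0.19141. Doubling: P(τ_{3.38} ≤ 15) ≈ 2 · 0.19141 = 0.38282 ≈ 0.3828.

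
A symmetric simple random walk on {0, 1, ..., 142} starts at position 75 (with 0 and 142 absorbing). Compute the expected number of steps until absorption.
E[τ | X_0 = 75] = 5025

Let v_k = E[τ | X_0 = k]. Boundary: v_0 = v_142 = 0. Recurrence: v_k = 1 + (v_{k-1} + v_{k+1})/2 for 1 ≤ k ≤ 141. The particular solution to v_k − (v_{k-1} + v_{k+1})/2 = 1 is v_k = −k^2. Adding homogeneous solution A + B k and matching boundaries gives v_k = k (142 − k). Substituting k = 75: v_75 = 75 · 67 = 5025.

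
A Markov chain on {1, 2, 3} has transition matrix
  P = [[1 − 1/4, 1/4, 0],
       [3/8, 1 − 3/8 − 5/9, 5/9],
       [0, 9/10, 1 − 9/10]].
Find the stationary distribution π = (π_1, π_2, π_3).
π = (243/505, 162/505, 20/101)

This is a birth-death chain on three states, which satisfies detailed balance: π_1 · P_{12} = π_2 · P_{21} and π_2 · P_{23} = π_3 · P_{32}.
From π_1 · 1/4 = π_2 · 3/8: π_2/π_1 = (1/4)/(3/8) = 2/3.
From π_2 · 5/9 = π_3 · 9/10: π_3/π_2 = (5/9)/(9/10) = 50/81.
Take π_1 proportional to 1; then unnormalized π = (1, 2/3, 100/243). Normalize by dividing by the sum 505/243:
  π = (243/505, 162/505, 20/101).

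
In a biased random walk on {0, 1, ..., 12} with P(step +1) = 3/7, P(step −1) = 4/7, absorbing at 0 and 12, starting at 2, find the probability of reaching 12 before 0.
P(hit 12 before 0) = (1 − (4/3)^2) / (1 − (4/3)^12) = 59049/2320825

Let u_k denote P(reach 12 before 0 | start at k). Boundary: u_0 = 0, u_12 = 1. Recurrence: u_k = 3/7·u_{k+1} + 4/7·u_{k-1} for 1 ≤ k ≤ 11. Try u_k = A + B·r^k with r = q/p = (4/7)/(3/7) = 4/3. Substitution satisfies the recurrence; boundary conditions give:
  u_k = (1 − r^k) / (1 − r^N) = (1 − (4/3)^2) / (1 − (4/3)^12) = 59049/2320825.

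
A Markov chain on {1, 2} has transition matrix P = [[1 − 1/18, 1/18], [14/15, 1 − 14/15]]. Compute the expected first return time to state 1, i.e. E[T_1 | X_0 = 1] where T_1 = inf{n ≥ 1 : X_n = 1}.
E[T_1 | X_0 = 1] = 1/π_1 = 89/84

For an irreducible recurrent Markov chain with stationary distribution π, E[T_i | X_0 = i] = 1/π_i (Kac's formula). Here π_1 = (14/15)/(1/18 + 14/15) = (14/15)/(89/90) = 84/89, so E[T_1 | X_0 = 1] = 1/π_1 = (1/18 + 14/15)/(14/15) = (89/90)/(14/15) = 89/84.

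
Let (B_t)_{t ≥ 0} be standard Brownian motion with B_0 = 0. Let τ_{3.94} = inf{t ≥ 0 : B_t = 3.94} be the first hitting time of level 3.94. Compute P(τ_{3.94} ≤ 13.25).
P(τ_{3.94} ≤ 13.25) = 2(1 − Φ(3.94/√13.25)) = 2(1 − Φ(1.0824)) ≈ 0.2791

By the reflection principle for standard BM, P(τ_b ≤ t) = 2 · P(B_t ≥ b). Since B_t ~ N(0, t), P(B_t ≥ 3.94) = 1 − Φ(3.94/√t) = 1 − Φ(3.94/√13.25) = 1 − Φ(1.0824) ≈ 0.13954. Doubling: P(τ_{3.94} ≤ 13.25) ≈ 2 · 0.13954 = 0.27908 ≈ 0.2791.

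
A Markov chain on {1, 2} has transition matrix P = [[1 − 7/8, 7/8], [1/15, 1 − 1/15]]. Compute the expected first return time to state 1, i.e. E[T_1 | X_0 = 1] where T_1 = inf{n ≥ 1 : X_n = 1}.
E[T_1 | X_0 = 1] = 1/π_1 = 113/8

For an irreducible recurrent Markov chain with stationary distribution π, E[T_i | X_0 = i] = 1/π_i (Kac's formula). Here π_1 = (1/15)/(7/8 + 1/15) = (1/15)/(113/120) = 8/113, so E[T_1 | X_0 = 1] = 1/π_1 = (7/8 + 1/15)/(1/15) = (113/120)/(1/15) = 113/8.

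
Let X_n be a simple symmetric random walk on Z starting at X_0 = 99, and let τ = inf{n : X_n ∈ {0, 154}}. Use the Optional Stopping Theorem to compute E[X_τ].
E[X_τ] = 99

X_n is a martingale and τ is a bounded-mean stopping time (indeed τ is finite a.s. with bounded expectation since the walk is in a bounded region). By the OST, E[X_τ] = E[X_0] = 99. Equivalently: E[X_τ] = 154 · P(hit 154 first) + 0 · P(hit 0 first) = 154 · (99/154) = 99.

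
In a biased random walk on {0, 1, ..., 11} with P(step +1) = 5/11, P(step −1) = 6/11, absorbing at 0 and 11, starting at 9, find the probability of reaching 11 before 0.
P(hit 11 before 0) = (1 − (6/5)^9) / (1 − (6/5)^11) = 203114275/313968931

Let u_k denote P(reach 11 before 0 | start at k). Boundary: u_0 = 0, u_11 = 1. Recurrence: u_k = 5/11·u_{k+1} + 6/11·u_{k-1} for 1 ≤ k ≤ 10. Try u_k = A + B·r^k with r = q/p = (6/11)/(5/11) = 6/5. Substitution satisfies the recurrence; boundary conditions give:
  u_k = (1 − r^k) / (1 − r^N) = (1 − (6/5)^9) / (1 − (6/5)^11) = 203114275/313968931.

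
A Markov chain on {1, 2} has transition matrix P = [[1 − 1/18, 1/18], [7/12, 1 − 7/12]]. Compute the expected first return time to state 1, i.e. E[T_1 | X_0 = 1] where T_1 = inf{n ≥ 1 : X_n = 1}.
E[T_1 | X_0 = 1] = 1/π_1 = 23/21

For an irreducible recurrent Markov chain with stationary distribution π, E[T_i | X_0 = i] = 1/π_i (Kac's formula). Here π_1 = (7/12)/(1/18 + 7/12) = (7/12)/(23/36) = 21/23, so E[T_1 | X_0 = 1] = 1/π_1 = (1/18 + 7/12)/(7/12) = (23/36)/(7/12) = 23/21.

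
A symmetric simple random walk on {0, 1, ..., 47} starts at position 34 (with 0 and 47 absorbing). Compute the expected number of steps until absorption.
E[τ | X_0 = 34] = 442

Let v_k = E[τ | X_0 = k]. Boundary: v_0 = v_47 = 0. Recurrence: v_k = 1 + (v_{k-1} + v_{k+1})/2 for 1 ≤ k ≤ 46. The particular solution to v_k − (v_{k-1} + v_{k+1})/2 = 1 is v_k = −k^2. Adding homogeneous solution A + B k and matching boundaries gives v_k = k (47 − k). Substituting k = 34: v_34 = 34 · 13 = 442.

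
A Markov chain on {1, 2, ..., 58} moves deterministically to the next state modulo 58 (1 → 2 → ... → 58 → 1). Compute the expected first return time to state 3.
E[T_3 | X_0 = 3] = 58

The chain cycles deterministically, so starting at state 3 it returns in exactly 58 steps. Equivalently, the stationary distribution is uniform π_j = 1/58 for every state j, so by Kac's formula E[T_3] = 1/π_3 = 58.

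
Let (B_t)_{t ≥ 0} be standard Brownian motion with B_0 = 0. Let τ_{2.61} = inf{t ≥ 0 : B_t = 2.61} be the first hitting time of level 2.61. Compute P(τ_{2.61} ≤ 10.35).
P(τ_{2.61} ≤ 10.35) = 2(1 − Φ(2.61/√10.35)) = 2(1 − Φ(0.8113)) ≈ 0.4172

By the reflection principle for standard BM, P(τ_b ≤ t) = 2 · P(B_t ≥ b). Since B_t ~ N(0, t), P(B_t ≥ 2.61) = 1 − Φ(2.61/√t) = 1 − Φ(2.61/√10.35) = 1 − Φ(0.8113) ≈ 0.20860. Doubling: P(τ_{2.61} ≤ 10.35) ≈ 2 · 0.20860 = 0.41720 ≈ 0.4172.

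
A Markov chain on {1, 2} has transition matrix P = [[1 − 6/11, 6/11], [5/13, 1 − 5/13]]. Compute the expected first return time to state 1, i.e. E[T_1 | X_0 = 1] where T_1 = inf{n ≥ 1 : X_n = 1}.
E[T_1 | X_0 = 1] = 1/π_1 = 133/55

For an irreducible recurrent Markov chain with stationary distribution π, E[T_i | X_0 = i] = 1/π_i (Kac's formula). Here π_1 = (5/13)/(6/11 + 5/13) = (5/13)/(133/143) = 55/133, so E[T_1 | X_0 = 1] = 1/π_1 = (6/11 + 5/13)/(5/13) = (133/143)/(5/13) = 133/55.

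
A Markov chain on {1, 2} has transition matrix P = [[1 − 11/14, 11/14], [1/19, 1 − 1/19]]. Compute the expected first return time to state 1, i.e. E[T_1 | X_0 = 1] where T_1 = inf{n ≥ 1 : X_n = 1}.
E[T_1 | X_0 = 1] = 1/π_1 = 223/14

For an irreducible recurrent Markov chain with stationary distribution π, E[T_i | X_0 = i] = 1/π_i (Kac's formula). Here π_1 = (1/19)/(11/14 + 1/19) = (1/19)/(223/266) = 14/223, so E[T_1 | X_0 = 1] = 1/π_1 = (11/14 + 1/19)/(1/19) = (223/266)/(1/19) = 223/14.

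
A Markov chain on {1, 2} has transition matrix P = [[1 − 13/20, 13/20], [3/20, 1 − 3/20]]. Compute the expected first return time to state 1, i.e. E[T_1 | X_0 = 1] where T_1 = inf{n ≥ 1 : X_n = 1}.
E[T_1 | X_0 = 1] = 1/π_1 = 16/3

For an irreducible recurrent Markov chain with stationary distribution π, E[T_i | X_0 = i] = 1/π_i (Kac's formula). Here π_1 = (3/20)/(13/20 + 3/20) = (3/20)/(4/5) = 3/16, so E[T_1 | X_0 = 1] = 1/π_1 = (13/20 + 3/20)/(3/20) = (4/5)/(3/20) = 16/3.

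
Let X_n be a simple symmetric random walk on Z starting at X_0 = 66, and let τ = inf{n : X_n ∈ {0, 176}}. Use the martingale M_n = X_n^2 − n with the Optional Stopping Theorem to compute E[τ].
E[τ] = 7260

M_n = X_n^2 − n is a martingale (since E[X_{n+1}^2 | F_n] = X_n^2 + 1). By OST (τ has finite mean in a bounded region), E[M_τ] = E[M_0] = X_0^2 − 0 = 66^2 = 4356. Also E[M_τ] = E[X_τ^2] − E[τ]. The walk exits at 0 or 176, with P(hit 176 first) = 66/176, so E[X_τ^2] = 176^2 · 66/176 + 0 = 11616. Thus E[τ] = E[X_τ^2] − E[M_τ] = 11616 − 4356 = 7260 = 66(176 − 66) = 7260.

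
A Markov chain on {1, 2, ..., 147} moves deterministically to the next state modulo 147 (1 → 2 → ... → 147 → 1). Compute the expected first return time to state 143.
E[T_143 | X_0 = 143] = 147

The chain cycles deterministically, so starting at state 143 it returns in exactly 147 steps. Equivalently, the stationary distribution is uniform π_j = 1/147 for every state j, so by Kac's formula E[T_143] = 1/π_143 = 147.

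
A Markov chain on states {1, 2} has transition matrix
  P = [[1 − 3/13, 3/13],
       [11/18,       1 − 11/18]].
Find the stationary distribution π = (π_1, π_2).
π_1 = 143/197, π_2 = 54/197

Solve πP = π with π_1 + π_2 = 1. From πP = π: π_1 · (1 − 3/13) + π_2 · 11/18 = π_1 ⇒ π_2 · 11/18 = π_1 · 3/13 ⇒ π_2/π_1 = (3/13)/(11/18) = 54/143. Together with π_1 + π_2 = 1:
  π_1 = (11/18)/(3/13 + 11/18) = (11/18)/(197/234) = 143/197,
  π_2 = (3/13)/(3/13 + 11/18) = (3/13)/(197/234) = 54/197.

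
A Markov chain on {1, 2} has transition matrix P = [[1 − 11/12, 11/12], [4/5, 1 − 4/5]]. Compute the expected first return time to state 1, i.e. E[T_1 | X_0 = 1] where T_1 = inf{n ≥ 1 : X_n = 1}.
E[T_1 | X_0 = 1] = 1/π_1 = 103/48

For an irreducible recurrent Markov chain with stationary distribution π, E[T_i | X_0 = i] = 1/π_i (Kac's formula). Here π_1 = (4/5)/(11/12 + 4/5) = (4/5)/(103/60) = 48/103, so E[T_1 | X_0 = 1] = 1/π_1 = (11/12 + 4/5)/(4/5) = (103/60)/(4/5) = 103/48.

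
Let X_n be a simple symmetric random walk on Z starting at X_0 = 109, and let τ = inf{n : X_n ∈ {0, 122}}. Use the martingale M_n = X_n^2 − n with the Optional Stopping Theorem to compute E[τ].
E[τ] = 1417

M_n = X_n^2 − n is a martingale (since E[X_{n+1}^2 | F_n] = X_n^2 + 1). By OST (τ has finite mean in a bounded region), E[M_τ] = E[M_0] = X_0^2 − 0 = 109^2 = 11881. Also E[M_τ] = E[X_τ^2] − E[τ]. The walk exits at 0 or 122, with P(hit 122 first) = 109/122, so E[X_τ^2] = 122^2 · 109/122 + 0 = 13298. Thus E[τ] = E[X_τ^2] − E[M_τ] = 13298 − 11881 = 1417 = 109(122 − 109) = 1417.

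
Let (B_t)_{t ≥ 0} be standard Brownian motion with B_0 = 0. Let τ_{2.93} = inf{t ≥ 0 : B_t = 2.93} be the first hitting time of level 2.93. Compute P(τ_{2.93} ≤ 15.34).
P(τ_{2.93} ≤ 15.34) = 2(1 − Φ(2.93/√15.34)) = 2(1 − Φ(0.7481)) ≈ 0.4544

By the reflection principle for standard BM, P(τ_b ≤ t) = 2 · P(B_t ≥ b). Since B_t ~ N(0, t), P(B_t ≥ 2.93) = 1 − Φ(2.93/√t) = 1 − Φ(2.93/√15.34) = 1 − Φ(0.7481) ≈ 0.22720. Doubling: P(τ_{2.93} ≤ 15.34) ≈ 2 · 0.22720 = 0.45440 ≈ 0.4544.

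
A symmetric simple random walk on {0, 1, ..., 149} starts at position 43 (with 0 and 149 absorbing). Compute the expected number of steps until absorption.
E[τ | X_0 = 43] = 4558

Let v_k = E[τ | X_0 = k]. Boundary: v_0 = v_149 = 0. Recurrence: v_k = 1 + (v_{k-1} + v_{k+1})/2 for 1 ≤ k ≤ 148. The particular solution to v_k − (v_{k-1} + v_{k+1})/2 = 1 is v_k = −k^2. Adding homogeneous solution A + B k and matching boundaries gives v_k = k (149 − k). Substituting k = 43: v_43 = 43 · 106 = 4558.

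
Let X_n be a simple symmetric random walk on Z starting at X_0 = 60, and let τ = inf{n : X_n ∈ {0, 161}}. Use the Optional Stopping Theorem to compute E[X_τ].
E[X_τ] = 60

X_n is a martingale and τ is a bounded-mean stopping time (indeed τ is finite a.s. with bounded expectation since the walk is in a bounded region). By the OST, E[X_τ] = E[X_0] = 60. Equivalently: E[X_τ] = 161 · P(hit 161 first) + 0 · P(hit 0 first) = 161 · (60/161) = 60.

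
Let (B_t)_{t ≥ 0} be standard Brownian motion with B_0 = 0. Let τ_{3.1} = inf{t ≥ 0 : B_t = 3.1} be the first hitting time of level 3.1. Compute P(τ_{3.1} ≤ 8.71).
P(τ_{3.1} ≤ 8.71) = 2(1 − Φ(3.1/√8.71)) = 2(1 − Φ(1.0504)) ≈ 0.2935

By the reflection principle for standard BM, P(τ_b ≤ t) = 2 · P(B_t ≥ b). Since B_t ~ N(0, t), P(B_t ≥ 3.1) = 1 − Φ(3.1/√t) = 1 − Φ(3.1/√8.71) = 1 − Φ(1.0504) ≈ 0.14677. Doubling: P(τ_{3.1} ≤ 8.71) ≈ 2 · 0.14677 = 0.29354 ≈ 0.2935.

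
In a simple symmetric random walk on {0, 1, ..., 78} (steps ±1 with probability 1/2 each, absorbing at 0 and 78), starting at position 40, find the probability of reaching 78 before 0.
P(hit 78 before 0) = 40/78 = 20/39

Let u_k = P(hit 78 before 0 | start at k). Then u_0 = 0, u_78 = 1, and u_k = u_{k-1}/2 + u_{k+1}/2 for 1 ≤ k ≤ 77. This harmonic recurrence is solved by u_k = k/78, giving u_40 = 40/78 = 20/39.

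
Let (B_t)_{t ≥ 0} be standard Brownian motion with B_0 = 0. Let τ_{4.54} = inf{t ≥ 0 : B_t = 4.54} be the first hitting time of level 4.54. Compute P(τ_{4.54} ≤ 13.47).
P(τ_{4.54} ≤ 13.47) = 2(1 − Φ(4.54/√13.47)) = 2(1 − Φ(1.2370)) ≈ 0.2161

By the reflection principle for standard BM, P(τ_b ≤ t) = 2 · P(B_t ≥ b). Since B_t ~ N(0, t), P(B_t ≥ 4.54) = 1 − Φ(4.54/√t) = 1 − Φ(4.54/√13.47) = 1 − Φ(1.2370) ≈ 0.10804. Doubling: P(τ_{4.54} ≤ 13.47) ≈ 2 · 0.10804 = 0.21608 ≈ 0.2161.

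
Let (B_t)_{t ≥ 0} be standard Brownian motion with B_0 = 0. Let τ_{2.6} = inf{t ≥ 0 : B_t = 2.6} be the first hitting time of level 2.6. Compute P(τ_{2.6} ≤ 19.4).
P(τ_{2.6} ≤ 19.4) = 2(1 − Φ(2.6/√19.4)) = 2(1 − Φ(0.5903)) ≈ 0.5550

By the reflection principle for standard BM, P(τ_b ≤ t) = 2 · P(B_t ≥ b). Since B_t ~ N(0, t), P(B_t ≥ 2.6) = 1 − Φ(2.6/√t) = 1 − Φ(2.6/√19.4) = 1 − Φ(0.5903) ≈ 0.27749. Doubling: P(τ_{2.6} ≤ 19.4) ≈ 2 · 0.27749 = 0.55498 ≈ 0.5550.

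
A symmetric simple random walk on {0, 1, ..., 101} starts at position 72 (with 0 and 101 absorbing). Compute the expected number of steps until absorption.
E[τ | X_0 = 72] = 2088

Let v_k = E[τ | X_0 = k]. Boundary: v_0 = v_101 = 0. Recurrence: v_k = 1 + (v_{k-1} + v_{k+1})/2 for 1 ≤ k ≤ 100. The particular solution to v_k − (v_{k-1} + v_{k+1})/2 = 1 is v_k = −k^2. Adding homogeneous solution A + B k and matching boundaries gives v_k = k (101 − k). Substituting k = 72: v_72 = 72 · 29 = 2088.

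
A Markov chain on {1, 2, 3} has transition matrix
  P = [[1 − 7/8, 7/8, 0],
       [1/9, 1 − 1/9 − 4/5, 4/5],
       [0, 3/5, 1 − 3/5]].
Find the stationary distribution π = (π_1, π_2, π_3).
π = (8/155, 63/155, 84/155)

This is a birth-death chain on three states, which satisfies detailed balance: π_1 · P_{12} = π_2 · P_{21} and π_2 · P_{23} = π_3 · P_{32}.
From π_1 · 7/8 = π_2 · 1/9: π_2/π_1 = (7/8)/(1/9) = 63/8.
From π_2 · 4/5 = π_3 · 3/5: π_3/π_2 = (4/5)/(3/5) = 4/3.
Take π_1 proportional to 1; then unnormalized π = (1, 63/8, 21/2). Normalize by dividing by the sum 155/8:
  π = (8/155, 63/155, 84/155).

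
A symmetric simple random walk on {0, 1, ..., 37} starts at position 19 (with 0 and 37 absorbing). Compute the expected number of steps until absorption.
E[τ | X_0 = 19] = 342

Let v_k = E[τ | X_0 = k]. Boundary: v_0 = v_37 = 0. Recurrence: v_k = 1 + (v_{k-1} + v_{k+1})/2 for 1 ≤ k ≤ 36. The particular solution to v_k − (v_{k-1} + v_{k+1})/2 = 1 is v_k = −k^2. Adding homogeneous solution A + B k and matching boundaries gives v_k = k (37 − k). Substituting k = 19: v_19 = 19 · 18 = 342.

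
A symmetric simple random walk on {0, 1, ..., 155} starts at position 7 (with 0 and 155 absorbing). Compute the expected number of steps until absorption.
E[τ | X_0 = 7] = 1036

Let v_k = E[τ | X_0 = k]. Boundary: v_0 = v_155 = 0. Recurrence: v_k = 1 + (v_{k-1} + v_{k+1})/2 for 1 ≤ k ≤ 154. The particular solution to v_k − (v_{k-1} + v_{k+1})/2 = 1 is v_k = −k^2. Adding homogeneous solution A + B k and matching boundaries gives v_k = k (155 − k). Substituting k = 7: v_7 = 7 · 148 = 1036.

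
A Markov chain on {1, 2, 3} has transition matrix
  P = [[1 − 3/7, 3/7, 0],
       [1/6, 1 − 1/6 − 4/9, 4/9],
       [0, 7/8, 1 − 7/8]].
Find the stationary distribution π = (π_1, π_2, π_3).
π = (49/239, 126/239, 64/239)

This is a birth-death chain on three states, which satisfies detailed balance: π_1 · P_{12} = π_2 · P_{21} and π_2 · P_{23} = π_3 · P_{32}.
From π_1 · 3/7 = π_2 · 1/6: π_2/π_1 = (3/7)/(1/6) = 18/7.
From π_2 · 4/9 = π_3 · 7/8: π_3/π_2 = (4/9)/(7/8) = 32/63.
Take π_1 proportional to 1; then unnormalized π = (1, 18/7, 64/49). Normalize by dividing by the sum 239/49:
  π = (49/239, 126/239, 64/239).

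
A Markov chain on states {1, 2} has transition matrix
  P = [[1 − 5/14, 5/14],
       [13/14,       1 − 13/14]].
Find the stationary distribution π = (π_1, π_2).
π_1 = 13/18, π_2 = 5/18

Solve πP = π with π_1 + π_2 = 1. From πP = π: π_1 · (1 − 5/14) + π_2 · 13/14 = π_1 ⇒ π_2 · 13/14 = π_1 · 5/14 ⇒ π_2/π_1 = (5/14)/(13/14) = 5/13. Together with π_1 + π_2 = 1:
  π_1 = (13/14)/(5/14 + 13/14) = (13/14)/(9/7) = 13/18,
  π_2 = (5/14)/(5/14 + 13/14) = (5/14)/(9/7) = 5/18.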